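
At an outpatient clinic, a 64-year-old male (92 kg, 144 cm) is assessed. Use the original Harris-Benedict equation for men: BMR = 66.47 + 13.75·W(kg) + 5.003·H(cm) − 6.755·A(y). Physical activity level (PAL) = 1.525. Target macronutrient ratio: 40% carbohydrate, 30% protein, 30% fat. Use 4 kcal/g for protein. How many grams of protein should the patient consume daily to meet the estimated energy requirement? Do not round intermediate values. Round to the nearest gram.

Harris-Benedict: BMR = 66.47 + 13.75(92) + 5.003(144) − 6.755(64) = 1619.582 kcal/day.
TEE = 1619.582 × 1.525 = 2469.8626 kcal/day.
Protein energy = 30% × 2469.8626 = 740.9588 kcal.
Protein = 740.9588 ÷ 4 kcal/g = 185.2397 g.

185 g/day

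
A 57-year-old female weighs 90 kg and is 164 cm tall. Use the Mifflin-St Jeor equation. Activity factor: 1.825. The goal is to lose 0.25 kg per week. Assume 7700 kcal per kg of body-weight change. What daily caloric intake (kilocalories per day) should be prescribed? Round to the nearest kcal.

Mifflin-St Jeor (female): BMR = 10(90) + 6.25(164) − 5(57) − 161 = 900 + 1025 − 285 − 161 = 1479 kcal/day.
TEE = 1479 × 1.825 = 2699.175 kcal/day.
Required daily deficit = 0.25 × 7700 ÷ 7 = 275 kcal/day.
Target intake = 2699.175 − 275 = 2424.175 kcal/day.

2424 kilocalories per day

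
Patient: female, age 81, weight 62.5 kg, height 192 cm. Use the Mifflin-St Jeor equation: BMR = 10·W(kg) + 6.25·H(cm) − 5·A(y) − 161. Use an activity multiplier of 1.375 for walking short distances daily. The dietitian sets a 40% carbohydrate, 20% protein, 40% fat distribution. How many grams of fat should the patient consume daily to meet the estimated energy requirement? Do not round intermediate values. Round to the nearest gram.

Mifflin-St Jeor (female): BMR = 10(62.5) + 6.25(192) − 5(81) − 161 = 625 + 1200 − 405 − 161 = 1259 kcal/day.
TEE = 1259 × 1.375 = 1731.125 kcal/day.
Fat energy = 40% × 1731.125 = 692.45 kcal.
Fat = 692.45 ÷ 9 kcal/g = 76.9389 g.

77 g/day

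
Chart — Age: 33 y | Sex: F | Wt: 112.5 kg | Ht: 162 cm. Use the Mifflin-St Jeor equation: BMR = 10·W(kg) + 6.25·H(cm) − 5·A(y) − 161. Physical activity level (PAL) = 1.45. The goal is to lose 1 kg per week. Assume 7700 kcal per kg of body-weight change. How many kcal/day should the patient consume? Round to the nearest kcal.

Mifflin-St Jeor (female): BMR = 10(112.5) + 6.25(162) − 5(33) − 161 = 1125 + 1012.5 − 165 − 161 = 1811.5 kcal/day.
TEE = 1811.5 × 1.45 = 2626.675 kcal/day.
Required daily deficit = 1 × 7700 ÷ 7 = 1100 kcal/day.
Target intake = 2626.675 − 1100 = 1526.675 kcal/day.

1527 kcal/day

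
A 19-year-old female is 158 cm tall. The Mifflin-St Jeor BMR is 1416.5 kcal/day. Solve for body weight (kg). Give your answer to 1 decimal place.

1416.5 = 10·W + 6.25(158) − 5(19) − 161
10·W = 1416.5 − 731.5 = 685, so W = 68.5 kg.

68.5 kg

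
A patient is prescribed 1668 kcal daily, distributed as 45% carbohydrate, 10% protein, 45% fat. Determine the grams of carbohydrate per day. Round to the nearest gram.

188 g/day

Carbohydrate energy = 45% × 1668 = 750.6 kcal.
At 4 kcal/g: 750.6 ÷ 4 = 187.65 g.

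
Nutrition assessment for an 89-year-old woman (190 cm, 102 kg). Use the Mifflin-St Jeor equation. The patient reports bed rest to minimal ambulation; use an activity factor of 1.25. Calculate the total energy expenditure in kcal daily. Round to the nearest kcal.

2002 kcal daily

Mifflin-St Jeor (female): BMR = 10(102) + 6.25(190) − 5(89) − 161 = 1020 + 1187.5 − 445 − 161 = 1601.5 kcal/day.
TEE = BMR × activity factor = 1601.5 × 1.25 = 2001.875 kcal/day.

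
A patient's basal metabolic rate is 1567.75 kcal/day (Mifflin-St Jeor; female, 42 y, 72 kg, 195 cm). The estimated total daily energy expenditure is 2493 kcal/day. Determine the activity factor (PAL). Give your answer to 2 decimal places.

Activity factor = TEE ÷ BMR = 2493 ÷ 1567.75 = 1.59.

1.59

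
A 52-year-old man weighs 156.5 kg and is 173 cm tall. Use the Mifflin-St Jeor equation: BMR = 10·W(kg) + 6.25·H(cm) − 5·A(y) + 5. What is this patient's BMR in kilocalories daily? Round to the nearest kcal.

2391 kilocalories daily

Mifflin-St Jeor (male): BMR = 10(156.5) + 6.25(173) − 5(52) + 5 = 1565 + 1081.25 − 260 + 5 = 2391.25 kcal/day.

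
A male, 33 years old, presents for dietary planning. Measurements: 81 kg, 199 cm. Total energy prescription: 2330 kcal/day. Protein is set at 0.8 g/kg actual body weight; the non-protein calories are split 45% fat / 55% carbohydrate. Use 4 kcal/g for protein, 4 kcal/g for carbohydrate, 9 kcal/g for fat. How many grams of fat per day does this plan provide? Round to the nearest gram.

104 g/day

Protein = 0.8 × 81 = 64.8 g → 64.8 × 4 = 259.2 kcal.
Non-protein calories = 2330 − 259.2 = 2070.8 kcal.
Fat: 45% × 2070.8 = 931.86 kcal; carbohydrate: 1138.94 kcal.
Fat: 931.86 kcal ÷ 9 kcal/g = 103.54 g.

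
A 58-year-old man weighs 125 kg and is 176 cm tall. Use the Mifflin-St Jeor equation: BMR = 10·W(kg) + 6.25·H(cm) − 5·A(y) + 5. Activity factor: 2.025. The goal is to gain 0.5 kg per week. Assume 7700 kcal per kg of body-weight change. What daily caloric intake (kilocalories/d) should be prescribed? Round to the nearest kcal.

4732 kilocalories/d

Mifflin-St Jeor (male): BMR = 10(125) + 6.25(176) − 5(58) + 5 = 1250 + 1100 − 290 + 5 = 2065 kcal/day.
TEE = 2065 × 2.025 = 4181.625 kcal/day.
Required daily surplus = 0.5 × 7700 ÷ 7 = 550 kcal/day.
Target intake = 4181.625 + 550 = 4731.625 kcal/day.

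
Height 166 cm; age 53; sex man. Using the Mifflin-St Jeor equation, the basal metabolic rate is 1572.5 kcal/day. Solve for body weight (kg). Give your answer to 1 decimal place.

1572.5 = 10·W + 6.25(166) − 5(53) + 5
10·W = 1572.5 − 777.5 = 795, so W = 79.5 kg.

79.5 kg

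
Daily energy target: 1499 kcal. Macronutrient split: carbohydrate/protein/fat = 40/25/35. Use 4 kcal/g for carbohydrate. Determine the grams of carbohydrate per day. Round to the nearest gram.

150 g/day

Carbohydrate energy = 40% × 1499 = 599.6 kcal.
At 4 kcal/g: 599.6 ÷ 4 = 149.9 g.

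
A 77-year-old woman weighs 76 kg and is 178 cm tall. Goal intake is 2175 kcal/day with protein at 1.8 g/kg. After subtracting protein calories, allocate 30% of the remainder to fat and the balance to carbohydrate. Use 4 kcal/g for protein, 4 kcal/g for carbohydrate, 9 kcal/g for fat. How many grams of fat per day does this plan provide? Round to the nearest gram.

54 g/day

Protein = 1.8 × 76 = 136.8 g → 136.8 × 4 = 547.2 kcal.
Non-protein calories = 2175 − 547.2 = 1627.8 kcal.
Fat: 30% × 1627.8 = 488.34 kcal; carbohydrate: 1139.46 kcal.
Fat: 488.34 kcal ÷ 9 kcal/g = 54.26 g.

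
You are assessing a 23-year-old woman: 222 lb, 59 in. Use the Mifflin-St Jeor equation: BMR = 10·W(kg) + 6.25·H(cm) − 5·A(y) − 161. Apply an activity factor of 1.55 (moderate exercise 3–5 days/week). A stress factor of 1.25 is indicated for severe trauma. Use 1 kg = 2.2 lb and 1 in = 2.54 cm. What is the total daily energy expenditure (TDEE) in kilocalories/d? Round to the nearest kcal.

Convert to metric: weight = 222 ÷ 2.2 = 100.9091 kg; height = 59 × 2.54 = 149.86 cm.
Mifflin-St Jeor (female): BMR = 10(100.9091) + 6.25(149.86) − 5(23) − 161 = 1009.0909 + 936.625 − 115 − 161 = 1669.7159 kcal/day.
TEE = BMR × activity factor = 1669.7159 × 1.55 = 2588.0597 kcal/day.
Apply stress factor: 2588.0597 × 1.25 = 3235.0746 kcal/day.

3235 kilocalories/d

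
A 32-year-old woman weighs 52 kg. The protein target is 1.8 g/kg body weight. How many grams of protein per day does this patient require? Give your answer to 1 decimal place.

93.6 g/day

Protein = 1.8 g/kg × 52 kg = 93.6 g/day.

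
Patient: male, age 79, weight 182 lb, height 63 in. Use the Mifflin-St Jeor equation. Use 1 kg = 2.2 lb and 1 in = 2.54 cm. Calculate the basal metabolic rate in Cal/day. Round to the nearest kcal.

Convert to metric: weight = 182 ÷ 2.2 = 82.7273 kg; height = 63 × 2.54 = 160.02 cm.
Mifflin-St Jeor (male): BMR = 10(82.7273) + 6.25(160.02) − 5(79) + 5 = 827.2727 + 1000.125 − 395 + 5 = 1437.3977 kcal/day.

1437 Cal/day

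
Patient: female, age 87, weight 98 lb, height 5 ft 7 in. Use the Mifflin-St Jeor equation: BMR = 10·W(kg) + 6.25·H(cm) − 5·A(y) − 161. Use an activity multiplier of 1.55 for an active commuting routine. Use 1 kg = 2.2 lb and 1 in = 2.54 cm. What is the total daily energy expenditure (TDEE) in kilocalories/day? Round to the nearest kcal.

1415 kilocalories/day

Convert to metric: weight = 98 ÷ 2.2 = 44.5455 kg; height = (5×12 + 7) × 2.54 = 67 × 2.54 = 170.18 cm.
Mifflin-St Jeor (female): BMR = 10(44.5455) + 6.25(170.18) − 5(87) − 161 = 445.4545 + 1063.625 − 435 − 161 = 913.0795 kcal/day.
TEE = BMR × activity factor = 913.0795 × 1.55 = 1415.2733 kcal/day.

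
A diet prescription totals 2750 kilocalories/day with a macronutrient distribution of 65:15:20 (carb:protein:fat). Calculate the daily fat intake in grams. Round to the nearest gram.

61 g/day

Fat energy = 20% × 2750 = 550 kcal.
At 9 kcal/g: 550 ÷ 9 = 61.1111 g.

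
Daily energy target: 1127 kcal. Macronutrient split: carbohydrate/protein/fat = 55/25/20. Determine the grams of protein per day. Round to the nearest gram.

70 g/day

Protein energy = 25% × 1127 = 281.75 kcal.
At 4 kcal/g: 281.75 ÷ 4 = 70.4375 g.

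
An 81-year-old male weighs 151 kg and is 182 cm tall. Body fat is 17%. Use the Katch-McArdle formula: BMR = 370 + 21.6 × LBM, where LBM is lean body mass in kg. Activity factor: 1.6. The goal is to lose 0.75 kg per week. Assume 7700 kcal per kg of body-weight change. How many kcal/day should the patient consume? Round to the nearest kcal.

LBM = 151 × (1 − 0.17) = 125.33 kg. Katch-McArdle: BMR = 370 + 21.6 × 125.33 = 3077.128 kcal/day.
TEE = 3077.128 × 1.6 = 4923.4048 kcal/day.
Required daily deficit = 0.75 × 7700 ÷ 7 = 825 kcal/day.
Target intake = 4923.4048 − 825 = 4098.4048 kcal/day.

4098 kcal/day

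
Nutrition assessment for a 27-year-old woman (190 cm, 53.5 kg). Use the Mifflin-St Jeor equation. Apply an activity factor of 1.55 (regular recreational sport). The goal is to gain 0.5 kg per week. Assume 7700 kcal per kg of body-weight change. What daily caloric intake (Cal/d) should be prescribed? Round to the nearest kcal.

2761 Cal/d

Mifflin-St Jeor (female): BMR = 10(53.5) + 6.25(190) − 5(27) − 161 = 535 + 1187.5 − 135 − 161 = 1426.5 kcal/day.
TEE = 1426.5 × 1.55 = 2211.075 kcal/day.
Required daily surplus = 0.5 × 7700 ÷ 7 = 550 kcal/day.
Target intake = 2211.075 + 550 = 2761.075 kcal/day.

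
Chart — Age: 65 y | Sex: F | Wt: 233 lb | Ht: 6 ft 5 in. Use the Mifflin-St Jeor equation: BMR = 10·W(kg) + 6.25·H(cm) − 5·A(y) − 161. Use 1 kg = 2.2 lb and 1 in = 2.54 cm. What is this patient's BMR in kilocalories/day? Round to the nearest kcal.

1795 kilocalories/day

Convert to metric: weight = 233 ÷ 2.2 = 105.9091 kg; height = (6×12 + 5) × 2.54 = 77 × 2.54 = 195.58 cm.
Mifflin-St Jeor (female): BMR = 10(105.9091) + 6.25(195.58) − 5(65) − 161 = 1059.0909 + 1222.375 − 325 − 161 = 1795.4659 kcal/day.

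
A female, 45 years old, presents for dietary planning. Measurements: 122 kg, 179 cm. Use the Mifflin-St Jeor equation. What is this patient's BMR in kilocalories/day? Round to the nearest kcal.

Mifflin-St Jeor (female): BMR = 10(122) + 6.25(179) − 5(45) − 161 = 1220 + 1118.75 − 225 − 161 = 1952.75 kcal/day.

1953 kilocalories/day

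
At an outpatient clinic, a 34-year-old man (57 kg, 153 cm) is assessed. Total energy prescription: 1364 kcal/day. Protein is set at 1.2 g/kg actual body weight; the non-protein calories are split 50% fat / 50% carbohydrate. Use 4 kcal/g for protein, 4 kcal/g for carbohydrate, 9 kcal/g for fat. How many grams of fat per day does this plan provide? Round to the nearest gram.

Protein = 1.2 × 57 = 68.4 g → 68.4 × 4 = 273.6 kcal.
Non-protein calories = 1364 − 273.6 = 1090.4 kcal.
Fat: 50% × 1090.4 = 545.2 kcal; carbohydrate: 545.2 kcal.
Fat: 545.2 kcal ÷ 9 kcal/g = 60.5778 g.

61 g/day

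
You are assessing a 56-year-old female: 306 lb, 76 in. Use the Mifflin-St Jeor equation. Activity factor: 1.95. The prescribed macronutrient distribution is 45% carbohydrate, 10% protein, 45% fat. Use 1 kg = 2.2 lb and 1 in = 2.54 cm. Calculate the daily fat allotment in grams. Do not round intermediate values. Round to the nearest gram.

210 g/day

Convert to metric: weight = 306 ÷ 2.2 = 139.0909 kg; height = 76 × 2.54 = 193.04 cm.
Mifflin-St Jeor (female): BMR = 10(139.0909) + 6.25(193.04) − 5(56) − 161 = 1390.9091 + 1206.5 − 280 − 161 = 2156.4091 kcal/day.
TEE = 2156.4091 × 1.95 = 4204.9977 kcal/day.
Fat energy = 45% × 4204.9977 = 1892.249 kcal.
Fat = 1892.249 ÷ 9 kcal/g = 210.2499 g.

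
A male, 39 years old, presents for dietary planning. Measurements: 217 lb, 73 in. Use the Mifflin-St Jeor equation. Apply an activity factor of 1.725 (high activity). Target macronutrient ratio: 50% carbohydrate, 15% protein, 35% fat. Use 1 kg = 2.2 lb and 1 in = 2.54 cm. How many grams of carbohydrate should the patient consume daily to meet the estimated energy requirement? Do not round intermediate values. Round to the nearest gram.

422 g/day

Convert to metric: weight = 217 ÷ 2.2 = 98.6364 kg; height = 73 × 2.54 = 185.42 cm.
Mifflin-St Jeor (male): BMR = 10(98.6364) + 6.25(185.42) − 5(39) + 5 = 986.3636 + 1158.875 − 195 + 5 = 1955.2386 kcal/day.
TEE = 1955.2386 × 1.725 = 3372.7866 kcal/day.
Carbohydrate energy = 50% × 3372.7866 = 1686.3933 kcal.
Carbohydrate = 1686.3933 ÷ 4 kcal/g = 421.5983 g.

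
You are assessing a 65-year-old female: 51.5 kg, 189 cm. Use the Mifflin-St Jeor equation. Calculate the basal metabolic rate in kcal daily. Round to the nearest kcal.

Mifflin-St Jeor (female): BMR = 10(51.5) + 6.25(189) − 5(65) − 161 = 515 + 1181.25 − 325 − 161 = 1210.25 kcal/day.

1210 kcal daily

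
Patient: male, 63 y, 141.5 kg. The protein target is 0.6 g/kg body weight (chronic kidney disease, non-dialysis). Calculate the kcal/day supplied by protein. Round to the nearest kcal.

340 kcal/day

Protein = 0.6 g/kg × 141.5 kg = 84.9 g/day.
Protein energy = 84.9 g × 4 kcal/g = 339.6 kcal/day.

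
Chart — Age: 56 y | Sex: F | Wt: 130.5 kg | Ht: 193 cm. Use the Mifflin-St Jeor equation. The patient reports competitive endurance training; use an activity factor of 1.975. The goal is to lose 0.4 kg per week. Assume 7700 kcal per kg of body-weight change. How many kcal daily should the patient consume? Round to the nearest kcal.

Mifflin-St Jeor (female): BMR = 10(130.5) + 6.25(193) − 5(56) − 161 = 1305 + 1206.25 − 280 − 161 = 2070.25 kcal/day.
TEE = 2070.25 × 1.975 = 4088.7438 kcal/day.
Required daily deficit = 0.4 × 7700 ÷ 7 = 440 kcal/day.
Target intake = 4088.7438 − 440 = 3648.7438 kcal/day.

3649 kcal daily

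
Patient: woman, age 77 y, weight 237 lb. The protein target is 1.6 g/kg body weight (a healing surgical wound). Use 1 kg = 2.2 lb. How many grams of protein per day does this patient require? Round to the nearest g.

172 g/day

Weight in kg = 237 ÷ 2.2 = 107.7273 kg.
Protein = 1.6 g/kg × 107.7273 kg = 172.3636 g/day.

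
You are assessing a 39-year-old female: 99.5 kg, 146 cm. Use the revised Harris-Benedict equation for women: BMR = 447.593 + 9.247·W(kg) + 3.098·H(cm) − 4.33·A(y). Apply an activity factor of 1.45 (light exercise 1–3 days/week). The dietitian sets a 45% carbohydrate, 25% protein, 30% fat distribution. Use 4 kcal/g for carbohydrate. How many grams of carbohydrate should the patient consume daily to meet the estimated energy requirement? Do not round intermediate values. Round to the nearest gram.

269 g/day

Harris-Benedict: BMR = 447.593 + 9.247(99.5) + 3.098(146) − 4.33(39) = 1651.1075 kcal/day.
TEE = 1651.1075 × 1.45 = 2394.1059 kcal/day.
Carbohydrate energy = 45% × 2394.1059 = 1077.3476 kcal.
Carbohydrate = 1077.3476 ÷ 4 kcal/g = 269.3369 g.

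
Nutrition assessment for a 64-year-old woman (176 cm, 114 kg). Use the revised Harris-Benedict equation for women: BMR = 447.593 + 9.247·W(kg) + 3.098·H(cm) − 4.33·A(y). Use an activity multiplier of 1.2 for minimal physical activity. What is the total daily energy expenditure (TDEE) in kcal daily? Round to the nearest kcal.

Harris-Benedict: BMR = 447.593 + 9.247(114) + 3.098(176) − 4.33(64) = 1769.879 kcal/day.
TEE = BMR × activity factor = 1769.879 × 1.2 = 2123.8548 kcal/day.

2124 kcal daily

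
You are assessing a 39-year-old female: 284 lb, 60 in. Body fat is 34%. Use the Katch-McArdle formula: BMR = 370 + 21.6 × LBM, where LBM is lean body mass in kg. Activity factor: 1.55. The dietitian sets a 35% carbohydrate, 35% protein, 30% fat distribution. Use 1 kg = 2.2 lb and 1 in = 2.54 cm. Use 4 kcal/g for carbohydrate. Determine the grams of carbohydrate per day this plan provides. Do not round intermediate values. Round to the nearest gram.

300 g/day

Convert to metric: weight = 284 ÷ 2.2 = 129.0909 kg; height = 60 × 2.54 = 152.4 cm.
LBM = 129.0909 × (1 − 0.34) = 85.2 kg. Katch-McArdle: BMR = 370 + 21.6 × 85.2 = 2210.32 kcal/day.
TEE = 2210.32 × 1.55 = 3425.996 kcal/day.
Carbohydrate energy = 35% × 3425.996 = 1199.0986 kcal.
Carbohydrate = 1199.0986 ÷ 4 kcal/g = 299.7747 g.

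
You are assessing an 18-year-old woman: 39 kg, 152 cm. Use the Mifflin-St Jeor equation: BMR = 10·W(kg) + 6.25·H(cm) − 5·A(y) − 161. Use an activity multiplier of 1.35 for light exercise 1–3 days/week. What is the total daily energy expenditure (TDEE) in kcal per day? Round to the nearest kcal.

Mifflin-St Jeor (female): BMR = 10(39) + 6.25(152) − 5(18) − 161 = 390 + 950 − 90 − 161 = 1089 kcal/day.
TEE = BMR × activity factor = 1089 × 1.35 = 1470.15 kcal/day.

1470 kcal per day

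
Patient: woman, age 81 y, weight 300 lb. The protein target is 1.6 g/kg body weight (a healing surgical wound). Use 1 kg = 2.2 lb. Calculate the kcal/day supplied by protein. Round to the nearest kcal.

873 kcal/day

Weight in kg = 300 ÷ 2.2 = 136.3636 kg.
Protein = 1.6 g/kg × 136.3636 kg = 218.1818 g/day.
Protein energy = 218.1818 g × 4 kcal/g = 872.7273 kcal/day.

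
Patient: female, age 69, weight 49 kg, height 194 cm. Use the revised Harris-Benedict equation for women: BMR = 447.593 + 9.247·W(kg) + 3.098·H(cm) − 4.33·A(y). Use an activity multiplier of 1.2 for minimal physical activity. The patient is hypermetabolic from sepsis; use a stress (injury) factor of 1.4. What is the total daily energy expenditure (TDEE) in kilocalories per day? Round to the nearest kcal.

2021 kilocalories per day

Harris-Benedict: BMR = 447.593 + 9.247(49) + 3.098(194) − 4.33(69) = 1202.938 kcal/day.
TEE = BMR × activity factor = 1202.938 × 1.2 = 1443.5256 kcal/day.
Apply stress factor: 1443.5256 × 1.4 = 2020.9358 kcal/day.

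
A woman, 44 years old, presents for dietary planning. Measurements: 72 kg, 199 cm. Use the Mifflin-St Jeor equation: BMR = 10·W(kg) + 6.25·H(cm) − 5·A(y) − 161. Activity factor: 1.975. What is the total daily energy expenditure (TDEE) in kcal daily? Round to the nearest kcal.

3126 kcal daily

Mifflin-St Jeor (female): BMR = 10(72) + 6.25(199) − 5(44) − 161 = 720 + 1243.75 − 220 − 161 = 1582.75 kcal/day.
TEE = BMR × activity factor = 1582.75 × 1.975 = 3125.9313 kcal/day.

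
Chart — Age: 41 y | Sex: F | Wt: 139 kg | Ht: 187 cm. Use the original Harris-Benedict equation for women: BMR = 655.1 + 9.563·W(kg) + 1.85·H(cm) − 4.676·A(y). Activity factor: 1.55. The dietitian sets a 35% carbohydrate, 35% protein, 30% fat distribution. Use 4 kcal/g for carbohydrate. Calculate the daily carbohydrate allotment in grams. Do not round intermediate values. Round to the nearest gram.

290 g/day

Harris-Benedict: BMR = 655.1 + 9.563(139) + 1.85(187) − 4.676(41) = 2138.591 kcal/day.
TEE = 2138.591 × 1.55 = 3314.8161 kcal/day.
Carbohydrate energy = 35% × 3314.8161 = 1160.1856 kcal.
Carbohydrate = 1160.1856 ÷ 4 kcal/g = 290.0464 g.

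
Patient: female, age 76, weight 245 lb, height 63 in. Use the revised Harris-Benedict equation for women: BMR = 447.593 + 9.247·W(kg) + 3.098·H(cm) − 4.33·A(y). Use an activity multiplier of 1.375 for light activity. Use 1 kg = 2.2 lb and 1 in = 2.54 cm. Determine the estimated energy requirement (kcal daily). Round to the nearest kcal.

Convert to metric: weight = 245 ÷ 2.2 = 111.3636 kg; height = 63 × 2.54 = 160.02 cm.
Harris-Benedict: BMR = 447.593 + 9.247(111.3636) + 3.098(160.02) − 4.33(76) = 1644.0345 kcal/day.
TEE = BMR × activity factor = 1644.0345 × 1.375 = 2260.5474 kcal/day.

2261 kcal daily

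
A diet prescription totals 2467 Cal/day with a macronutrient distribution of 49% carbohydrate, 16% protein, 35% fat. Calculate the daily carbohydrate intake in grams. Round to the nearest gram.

302 g/day

Carbohydrate energy = 49% × 2467 = 1208.83 kcal.
At 4 kcal/g: 1208.83 ÷ 4 = 302.2075 g.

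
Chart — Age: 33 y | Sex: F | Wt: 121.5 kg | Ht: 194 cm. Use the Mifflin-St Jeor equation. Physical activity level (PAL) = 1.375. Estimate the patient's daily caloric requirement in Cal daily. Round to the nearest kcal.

Mifflin-St Jeor (female): BMR = 10(121.5) + 6.25(194) − 5(33) − 161 = 1215 + 1212.5 − 165 − 161 = 2101.5 kcal/day.
TEE = BMR × activity factor = 2101.5 × 1.375 = 2889.5625 kcal/day.

2890 Cal daily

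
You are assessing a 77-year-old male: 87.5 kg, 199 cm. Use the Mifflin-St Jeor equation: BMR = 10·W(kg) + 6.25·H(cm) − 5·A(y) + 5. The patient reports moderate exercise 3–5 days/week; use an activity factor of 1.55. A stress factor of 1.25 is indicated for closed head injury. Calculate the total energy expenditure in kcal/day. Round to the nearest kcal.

3369 kcal/day

Mifflin-St Jeor (male): BMR = 10(87.5) + 6.25(199) − 5(77) + 5 = 875 + 1243.75 − 385 + 5 = 1738.75 kcal/day.
TEE = BMR × activity factor = 1738.75 × 1.55 = 2695.0625 kcal/day.
Apply stress factor: 2695.0625 × 1.25 = 3368.8281 kcal/day.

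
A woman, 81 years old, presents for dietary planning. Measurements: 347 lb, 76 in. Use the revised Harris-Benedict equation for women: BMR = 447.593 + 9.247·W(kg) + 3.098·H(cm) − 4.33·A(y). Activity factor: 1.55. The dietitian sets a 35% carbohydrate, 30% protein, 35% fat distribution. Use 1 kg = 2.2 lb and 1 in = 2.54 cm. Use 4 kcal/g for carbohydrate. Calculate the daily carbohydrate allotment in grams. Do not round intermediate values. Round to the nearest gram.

Convert to metric: weight = 347 ÷ 2.2 = 157.7273 kg; height = 76 × 2.54 = 193.04 cm.
Harris-Benedict: BMR = 447.593 + 9.247(157.7273) + 3.098(193.04) − 4.33(81) = 2153.405 kcal/day.
TEE = 2153.405 × 1.55 = 3337.7778 kcal/day.
Carbohydrate energy = 35% × 3337.7778 = 1168.2222 kcal.
Carbohydrate = 1168.2222 ÷ 4 kcal/g = 292.0556 g.

292 g/day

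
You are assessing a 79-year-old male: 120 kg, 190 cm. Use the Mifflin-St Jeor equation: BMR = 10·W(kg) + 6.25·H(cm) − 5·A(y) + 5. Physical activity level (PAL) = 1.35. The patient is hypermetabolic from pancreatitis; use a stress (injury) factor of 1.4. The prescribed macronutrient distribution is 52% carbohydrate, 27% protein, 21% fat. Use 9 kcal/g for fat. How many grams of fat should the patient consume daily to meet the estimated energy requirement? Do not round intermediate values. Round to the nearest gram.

88 g/day

Mifflin-St Jeor (male): BMR = 10(120) + 6.25(190) − 5(79) + 5 = 1200 + 1187.5 − 395 + 5 = 1997.5 kcal/day.
TEE = 1997.5 × 1.35 = 2696.625 kcal/day.
With stress factor 1.4: 2696.625 × 1.4 = 3775.275 kcal/day.
Fat energy = 21% × 3775.275 = 792.8078 kcal.
Fat = 792.8078 ÷ 9 kcal/g = 88.0898 g.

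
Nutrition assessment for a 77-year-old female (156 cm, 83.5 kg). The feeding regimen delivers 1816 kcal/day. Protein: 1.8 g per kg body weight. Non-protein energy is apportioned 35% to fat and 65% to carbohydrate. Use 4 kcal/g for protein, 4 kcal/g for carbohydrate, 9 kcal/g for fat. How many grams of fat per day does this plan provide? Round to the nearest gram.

Protein = 1.8 × 83.5 = 150.3 g → 150.3 × 4 = 601.2 kcal.
Non-protein calories = 1816 − 601.2 = 1214.8 kcal.
Fat: 35% × 1214.8 = 425.18 kcal; carbohydrate: 789.62 kcal.
Fat: 425.18 kcal ÷ 9 kcal/g = 47.2422 g.

47 g/day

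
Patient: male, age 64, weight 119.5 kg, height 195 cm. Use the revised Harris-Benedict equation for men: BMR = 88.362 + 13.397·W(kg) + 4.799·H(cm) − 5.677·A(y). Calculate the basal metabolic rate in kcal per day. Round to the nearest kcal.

2262 kcal per day

Harris-Benedict: BMR = 88.362 + 13.397(119.5) + 4.799(195) − 5.677(64) = 2261.7805 kcal/day.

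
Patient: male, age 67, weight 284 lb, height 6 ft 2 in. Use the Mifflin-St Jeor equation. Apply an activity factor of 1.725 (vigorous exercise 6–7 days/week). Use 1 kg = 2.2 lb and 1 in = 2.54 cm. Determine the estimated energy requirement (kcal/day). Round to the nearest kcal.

3684 kcal/day

Convert to metric: weight = 284 ÷ 2.2 = 129.0909 kg; height = (6×12 + 2) × 2.54 = 74 × 2.54 = 187.96 cm.
Mifflin-St Jeor (male): BMR = 10(129.0909) + 6.25(187.96) − 5(67) + 5 = 1290.9091 + 1174.75 − 335 + 5 = 2135.6591 kcal/day.
TEE = BMR × activity factor = 2135.6591 × 1.725 = 3684.0119 kcal/day.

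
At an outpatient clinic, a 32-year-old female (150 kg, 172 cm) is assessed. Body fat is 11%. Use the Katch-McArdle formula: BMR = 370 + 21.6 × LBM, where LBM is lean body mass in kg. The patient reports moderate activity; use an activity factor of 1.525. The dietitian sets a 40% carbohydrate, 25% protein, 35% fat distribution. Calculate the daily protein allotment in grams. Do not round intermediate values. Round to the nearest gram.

310 g/day

LBM = 150 × (1 − 0.11) = 133.5 kg. Katch-McArdle: BMR = 370 + 21.6 × 133.5 = 3253.6 kcal/day.
TEE = 3253.6 × 1.525 = 4961.74 kcal/day.
Protein energy = 25% × 4961.74 = 1240.435 kcal.
Protein = 1240.435 ÷ 4 kcal/g = 310.1088 g.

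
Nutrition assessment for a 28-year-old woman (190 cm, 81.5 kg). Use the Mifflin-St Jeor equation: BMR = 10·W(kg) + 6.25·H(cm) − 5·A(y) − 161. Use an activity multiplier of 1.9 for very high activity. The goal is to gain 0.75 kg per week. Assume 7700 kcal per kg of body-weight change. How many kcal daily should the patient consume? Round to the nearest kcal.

4058 kcal daily

Mifflin-St Jeor (female): BMR = 10(81.5) + 6.25(190) − 5(28) − 161 = 815 + 1187.5 − 140 − 161 = 1701.5 kcal/day.
TEE = 1701.5 × 1.9 = 3232.85 kcal/day.
Required daily surplus = 0.75 × 7700 ÷ 7 = 825 kcal/day.
Target intake = 3232.85 + 825 = 4057.85 kcal/day.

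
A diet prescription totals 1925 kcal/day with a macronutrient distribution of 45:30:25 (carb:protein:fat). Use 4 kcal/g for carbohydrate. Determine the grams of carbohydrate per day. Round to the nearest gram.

217 g/day

Carbohydrate energy = 45% × 1925 = 866.25 kcal.
At 4 kcal/g: 866.25 ÷ 4 = 216.5625 g.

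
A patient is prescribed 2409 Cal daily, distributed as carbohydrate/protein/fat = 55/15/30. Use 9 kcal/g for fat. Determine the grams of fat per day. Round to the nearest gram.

Fat energy = 30% × 2409 = 722.7 kcal.
At 9 kcal/g: 722.7 ÷ 9 = 80.3 g.

80 g/day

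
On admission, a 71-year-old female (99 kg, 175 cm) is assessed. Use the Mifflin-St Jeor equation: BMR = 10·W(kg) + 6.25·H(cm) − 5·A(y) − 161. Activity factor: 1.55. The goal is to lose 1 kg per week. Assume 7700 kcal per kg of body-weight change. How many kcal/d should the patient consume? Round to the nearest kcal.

Mifflin-St Jeor (female): BMR = 10(99) + 6.25(175) − 5(71) − 161 = 990 + 1093.75 − 355 − 161 = 1567.75 kcal/day.
TEE = 1567.75 × 1.55 = 2430.0125 kcal/day.
Required daily deficit = 1 × 7700 ÷ 7 = 1100 kcal/day.
Target intake = 2430.0125 − 1100 = 1330.0125 kcal/day.

1330 kcal/d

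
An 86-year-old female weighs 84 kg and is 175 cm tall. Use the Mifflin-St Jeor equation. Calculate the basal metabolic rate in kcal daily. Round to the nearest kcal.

1343 kcal daily

Mifflin-St Jeor (female): BMR = 10(84) + 6.25(175) − 5(86) − 161 = 840 + 1093.75 − 430 − 161 = 1342.75 kcal/day.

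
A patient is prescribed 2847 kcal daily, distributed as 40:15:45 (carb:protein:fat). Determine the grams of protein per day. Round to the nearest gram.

Protein energy = 15% × 2847 = 427.05 kcal.
At 4 kcal/g: 427.05 ÷ 4 = 106.7625 g.

107 g/day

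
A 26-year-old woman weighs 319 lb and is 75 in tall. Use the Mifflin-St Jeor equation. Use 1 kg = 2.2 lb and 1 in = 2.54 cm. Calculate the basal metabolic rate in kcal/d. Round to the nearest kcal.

Convert to metric: weight = 319 ÷ 2.2 = 145 kg; height = 75 × 2.54 = 190.5 cm.
Mifflin-St Jeor (female): BMR = 10(145) + 6.25(190.5) − 5(26) − 161 = 1450 + 1190.625 − 130 − 161 = 2349.625 kcal/day.

2350 kcal/d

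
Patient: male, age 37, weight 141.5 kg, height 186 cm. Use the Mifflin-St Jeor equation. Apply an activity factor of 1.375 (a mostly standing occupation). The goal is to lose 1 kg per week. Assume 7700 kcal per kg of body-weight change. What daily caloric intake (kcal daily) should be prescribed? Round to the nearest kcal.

2197 kcal daily

Mifflin-St Jeor (male): BMR = 10(141.5) + 6.25(186) − 5(37) + 5 = 1415 + 1162.5 − 185 + 5 = 2397.5 kcal/day.
TEE = 2397.5 × 1.375 = 3296.5625 kcal/day.
Required daily deficit = 1 × 7700 ÷ 7 = 1100 kcal/day.
Target intake = 3296.5625 − 1100 = 2196.5625 kcal/day.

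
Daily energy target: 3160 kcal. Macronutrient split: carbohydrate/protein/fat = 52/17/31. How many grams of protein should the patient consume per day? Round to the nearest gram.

Protein energy = 17% × 3160 = 537.2 kcal.
At 4 kcal/g: 537.2 ÷ 4 = 134.3 g.

134 g/day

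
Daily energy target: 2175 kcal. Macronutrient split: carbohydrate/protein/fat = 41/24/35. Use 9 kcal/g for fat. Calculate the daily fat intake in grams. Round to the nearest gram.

Fat energy = 35% × 2175 = 761.25 kcal.
At 9 kcal/g: 761.25 ÷ 9 = 84.5833 g.

85 g/day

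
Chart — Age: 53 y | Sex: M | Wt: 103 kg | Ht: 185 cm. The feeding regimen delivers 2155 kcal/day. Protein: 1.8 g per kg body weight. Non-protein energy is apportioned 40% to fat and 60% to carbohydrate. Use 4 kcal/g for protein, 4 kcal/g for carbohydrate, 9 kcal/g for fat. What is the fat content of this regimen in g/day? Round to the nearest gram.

Protein = 1.8 × 103 = 185.4 g → 185.4 × 4 = 741.6 kcal.
Non-protein calories = 2155 − 741.6 = 1413.4 kcal.
Fat: 40% × 1413.4 = 565.36 kcal; carbohydrate: 848.04 kcal.
Fat: 565.36 kcal ÷ 9 kcal/g = 62.8178 g.

63 g/day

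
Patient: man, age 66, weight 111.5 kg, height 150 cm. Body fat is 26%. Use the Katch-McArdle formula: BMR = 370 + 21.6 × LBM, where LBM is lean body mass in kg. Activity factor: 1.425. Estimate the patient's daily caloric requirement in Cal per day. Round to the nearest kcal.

3067 Cal per day

LBM = 111.5 × (1 − 0.26) = 82.51 kg. Katch-McArdle: BMR = 370 + 21.6 × 82.51 = 2152.216 kcal/day.
TEE = BMR × activity factor = 2152.216 × 1.425 = 3066.9078 kcal/day.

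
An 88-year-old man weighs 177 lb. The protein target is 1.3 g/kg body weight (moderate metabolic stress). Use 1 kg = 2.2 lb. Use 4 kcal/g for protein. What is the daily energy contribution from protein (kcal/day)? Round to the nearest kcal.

Weight in kg = 177 ÷ 2.2 = 80.4545 kg.
Protein = 1.3 g/kg × 80.4545 kg = 104.5909 g/day.
Protein energy = 104.5909 g × 4 kcal/g = 418.3636 kcal/day.

418 kcal/day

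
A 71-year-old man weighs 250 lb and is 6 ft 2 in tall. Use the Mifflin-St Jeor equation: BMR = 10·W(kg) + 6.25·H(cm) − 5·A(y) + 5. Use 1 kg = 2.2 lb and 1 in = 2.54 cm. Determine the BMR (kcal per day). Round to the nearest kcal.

Convert to metric: weight = 250 ÷ 2.2 = 113.6364 kg; height = (6×12 + 2) × 2.54 = 74 × 2.54 = 187.96 cm.
Mifflin-St Jeor (male): BMR = 10(113.6364) + 6.25(187.96) − 5(71) + 5 = 1136.3636 + 1174.75 − 355 + 5 = 1961.1136 kcal/day.

1961 kcal per day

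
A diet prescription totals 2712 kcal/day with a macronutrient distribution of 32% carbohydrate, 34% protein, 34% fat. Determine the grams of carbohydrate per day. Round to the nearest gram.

217 g/day

Carbohydrate energy = 32% × 2712 = 867.84 kcal.
At 4 kcal/g: 867.84 ÷ 4 = 216.96 g.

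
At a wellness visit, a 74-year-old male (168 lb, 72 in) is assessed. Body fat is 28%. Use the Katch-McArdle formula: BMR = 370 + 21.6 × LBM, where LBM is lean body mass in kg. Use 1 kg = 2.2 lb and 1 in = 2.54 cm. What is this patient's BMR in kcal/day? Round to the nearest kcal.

Convert to metric: weight = 168 ÷ 2.2 = 76.3636 kg; height = 72 × 2.54 = 182.88 cm.
LBM = 76.3636 × (1 − 0.28) = 54.9818 kg. Katch-McArdle: BMR = 370 + 21.6 × 54.9818 = 1557.6073 kcal/day.

1558 kcal/day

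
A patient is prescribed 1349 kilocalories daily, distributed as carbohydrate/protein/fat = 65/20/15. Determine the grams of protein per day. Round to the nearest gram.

67 g/day

Protein energy = 20% × 1349 = 269.8 kcal.
At 4 kcal/g: 269.8 ÷ 4 = 67.45 g.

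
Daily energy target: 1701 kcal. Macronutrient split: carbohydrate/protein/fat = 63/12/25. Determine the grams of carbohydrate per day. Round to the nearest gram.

268 g/day

Carbohydrate energy = 63% × 1701 = 1071.63 kcal.
At 4 kcal/g: 1071.63 ÷ 4 = 267.9075 g.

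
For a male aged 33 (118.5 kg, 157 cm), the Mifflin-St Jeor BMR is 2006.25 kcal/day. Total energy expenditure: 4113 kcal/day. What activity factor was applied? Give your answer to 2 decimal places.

2.05

Activity factor = TEE ÷ BMR = 4113 ÷ 2006.25 = 2.05.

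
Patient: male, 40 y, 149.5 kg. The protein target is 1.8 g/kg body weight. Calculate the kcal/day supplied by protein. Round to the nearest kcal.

Protein = 1.8 g/kg × 149.5 kg = 269.1 g/day.
Protein energy = 269.1 g × 4 kcal/g = 1076.4 kcal/day.

1076 kcal/day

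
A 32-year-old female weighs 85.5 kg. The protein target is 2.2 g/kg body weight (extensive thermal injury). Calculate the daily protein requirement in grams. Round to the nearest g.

Protein = 2.2 g/kg × 85.5 kg = 188.1 g/day.

188 g/day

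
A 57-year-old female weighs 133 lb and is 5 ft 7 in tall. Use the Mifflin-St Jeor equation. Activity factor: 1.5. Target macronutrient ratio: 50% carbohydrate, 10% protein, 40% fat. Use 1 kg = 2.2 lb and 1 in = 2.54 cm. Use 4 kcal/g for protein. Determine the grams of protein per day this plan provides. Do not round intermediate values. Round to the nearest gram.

46 g/day

Convert to metric: weight = 133 ÷ 2.2 = 60.4545 kg; height = (5×12 + 7) × 2.54 = 67 × 2.54 = 170.18 cm.
Mifflin-St Jeor (female): BMR = 10(60.4545) + 6.25(170.18) − 5(57) − 161 = 604.5455 + 1063.625 − 285 − 161 = 1222.1705 kcal/day.
TEE = 1222.1705 × 1.5 = 1833.2557 kcal/day.
Protein energy = 10% × 1833.2557 = 183.3256 kcal.
Protein = 183.3256 ÷ 4 kcal/g = 45.8314 g.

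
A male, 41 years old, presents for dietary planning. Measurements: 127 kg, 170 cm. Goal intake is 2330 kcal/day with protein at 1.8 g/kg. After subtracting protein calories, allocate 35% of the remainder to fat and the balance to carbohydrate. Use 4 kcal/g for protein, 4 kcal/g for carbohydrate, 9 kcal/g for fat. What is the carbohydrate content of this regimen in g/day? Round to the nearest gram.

Protein = 1.8 × 127 = 228.6 g → 228.6 × 4 = 914.4 kcal.
Non-protein calories = 2330 − 914.4 = 1415.6 kcal.
Fat: 35% × 1415.6 = 495.46 kcal; carbohydrate: 920.14 kcal.
Carbohydrate: 920.14 kcal ÷ 4 kcal/g = 230.035 g.

230 g/day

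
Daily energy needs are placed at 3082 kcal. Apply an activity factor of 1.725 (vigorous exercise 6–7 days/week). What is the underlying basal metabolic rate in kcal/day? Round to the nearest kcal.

1787 kcal/day

BMR = TEE ÷ activity factor = 3082 ÷ 1.725 = 1786.6667 kcal/day.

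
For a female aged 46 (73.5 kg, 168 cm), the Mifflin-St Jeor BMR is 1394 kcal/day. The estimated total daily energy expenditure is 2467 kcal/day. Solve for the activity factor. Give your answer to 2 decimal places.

1.77

Activity factor = TEE ÷ BMR = 2467 ÷ 1394 = 1.77.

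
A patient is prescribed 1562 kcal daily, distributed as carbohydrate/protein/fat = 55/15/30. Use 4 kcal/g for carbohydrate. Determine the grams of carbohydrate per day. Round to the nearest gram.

Carbohydrate energy = 55% × 1562 = 859.1 kcal.
At 4 kcal/g: 859.1 ÷ 4 = 214.775 g.

215 g/day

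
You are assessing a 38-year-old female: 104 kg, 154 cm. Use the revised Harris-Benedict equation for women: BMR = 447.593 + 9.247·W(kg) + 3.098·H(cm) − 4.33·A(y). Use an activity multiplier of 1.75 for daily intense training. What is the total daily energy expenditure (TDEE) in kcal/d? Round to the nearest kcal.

Harris-Benedict: BMR = 447.593 + 9.247(104) + 3.098(154) − 4.33(38) = 1721.833 kcal/day.
TEE = BMR × activity factor = 1721.833 × 1.75 = 3013.2078 kcal/day.

3013 kcal/d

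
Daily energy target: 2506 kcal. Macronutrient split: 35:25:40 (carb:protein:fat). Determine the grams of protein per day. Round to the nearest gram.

Protein energy = 25% × 2506 = 626.5 kcal.
At 4 kcal/g: 626.5 ÷ 4 = 156.625 g.

157 g/day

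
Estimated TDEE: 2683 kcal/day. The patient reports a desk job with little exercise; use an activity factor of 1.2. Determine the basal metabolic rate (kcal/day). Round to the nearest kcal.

2236 kcal/day

BMR = TEE ÷ activity factor = 2683 ÷ 1.2 = 2235.8333 kcal/day.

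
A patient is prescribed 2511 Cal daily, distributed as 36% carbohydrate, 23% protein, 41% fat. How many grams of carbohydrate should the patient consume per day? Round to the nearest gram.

Carbohydrate energy = 36% × 2511 = 903.96 kcal.
At 4 kcal/g: 903.96 ÷ 4 = 225.99 g.

226 g/day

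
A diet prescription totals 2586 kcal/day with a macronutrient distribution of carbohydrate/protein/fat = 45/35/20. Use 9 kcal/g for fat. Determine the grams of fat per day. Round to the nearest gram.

Fat energy = 20% × 2586 = 517.2 kcal.
At 9 kcal/g: 517.2 ÷ 9 = 57.4667 g.

57 g/day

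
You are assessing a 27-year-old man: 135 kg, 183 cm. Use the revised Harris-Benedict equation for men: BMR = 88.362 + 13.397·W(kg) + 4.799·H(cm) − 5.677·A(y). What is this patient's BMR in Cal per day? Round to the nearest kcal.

Harris-Benedict: BMR = 88.362 + 13.397(135) + 4.799(183) − 5.677(27) = 2621.895 kcal/day.

2622 Cal per day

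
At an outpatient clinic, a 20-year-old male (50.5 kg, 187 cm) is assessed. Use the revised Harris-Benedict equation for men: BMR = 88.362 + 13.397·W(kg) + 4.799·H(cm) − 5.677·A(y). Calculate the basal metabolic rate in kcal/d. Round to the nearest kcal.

Harris-Benedict: BMR = 88.362 + 13.397(50.5) + 4.799(187) − 5.677(20) = 1548.7835 kcal/day.

1549 kcal/d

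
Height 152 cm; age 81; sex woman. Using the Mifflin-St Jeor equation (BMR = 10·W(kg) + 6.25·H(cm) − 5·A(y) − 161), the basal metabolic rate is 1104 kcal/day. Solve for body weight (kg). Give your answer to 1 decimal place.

72.0 kg

1104 = 10·W + 6.25(152) − 5(81) − 161
10·W = 1104 − 384 = 720, so W = 72 kg.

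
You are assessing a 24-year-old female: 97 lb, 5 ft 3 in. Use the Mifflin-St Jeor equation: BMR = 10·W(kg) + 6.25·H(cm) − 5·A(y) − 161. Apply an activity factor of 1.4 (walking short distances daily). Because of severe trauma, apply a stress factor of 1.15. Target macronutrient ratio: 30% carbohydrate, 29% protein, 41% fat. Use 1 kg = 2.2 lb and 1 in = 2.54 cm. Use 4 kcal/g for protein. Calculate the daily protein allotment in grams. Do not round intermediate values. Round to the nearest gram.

Convert to metric: weight = 97 ÷ 2.2 = 44.0909 kg; height = (5×12 + 3) × 2.54 = 63 × 2.54 = 160.02 cm.
Mifflin-St Jeor (female): BMR = 10(44.0909) + 6.25(160.02) − 5(24) − 161 = 440.9091 + 1000.125 − 120 − 161 = 1160.0341 kcal/day.
TEE = 1160.0341 × 1.4 = 1624.0477 kcal/day.
With stress factor 1.15: 1624.0477 × 1.15 = 1867.6549 kcal/day.
Protein energy = 29% × 1867.6549 = 541.6199 kcal.
Protein = 541.6199 ÷ 4 kcal/g = 135.405 g.

135 g/day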